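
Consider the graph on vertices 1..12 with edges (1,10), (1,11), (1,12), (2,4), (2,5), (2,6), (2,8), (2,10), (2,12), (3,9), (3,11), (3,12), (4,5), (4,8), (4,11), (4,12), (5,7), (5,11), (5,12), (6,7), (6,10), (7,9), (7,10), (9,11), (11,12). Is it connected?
Yes (BFS from 1 visits [1, 10, 11, 12, 2, 6, 7, 3, 4, 5, 9, 8] — all 12 vertices reached)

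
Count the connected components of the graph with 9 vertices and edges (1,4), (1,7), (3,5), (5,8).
5 (components: {1, 4, 7}, {2}, {3, 5, 8}, {6}, {9})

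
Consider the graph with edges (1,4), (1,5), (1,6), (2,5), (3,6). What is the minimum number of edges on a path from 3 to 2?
4 (path: 3 -> 6 -> 1 -> 5 -> 2, 4 edges)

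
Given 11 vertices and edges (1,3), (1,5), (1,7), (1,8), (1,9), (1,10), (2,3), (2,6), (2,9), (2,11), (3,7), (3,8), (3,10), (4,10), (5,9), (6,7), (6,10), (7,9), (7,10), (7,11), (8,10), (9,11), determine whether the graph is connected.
Yes (BFS from 1 visits [1, 3, 5, 7, 8, 9, 10, 2, 6, 11, 4] — all 11 vertices reached)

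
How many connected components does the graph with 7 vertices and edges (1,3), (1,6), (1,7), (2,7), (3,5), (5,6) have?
2 (components: {1, 2, 3, 5, 6, 7}, {4})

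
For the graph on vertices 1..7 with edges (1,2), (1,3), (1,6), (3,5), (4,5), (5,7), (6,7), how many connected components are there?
1 (components: {1, 2, 3, 4, 5, 6, 7})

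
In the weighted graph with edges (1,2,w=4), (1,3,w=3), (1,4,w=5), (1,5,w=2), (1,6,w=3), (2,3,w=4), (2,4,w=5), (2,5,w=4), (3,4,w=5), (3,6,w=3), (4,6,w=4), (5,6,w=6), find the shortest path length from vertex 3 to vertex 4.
5 (path: 3 -> 4; weights 5 = 5)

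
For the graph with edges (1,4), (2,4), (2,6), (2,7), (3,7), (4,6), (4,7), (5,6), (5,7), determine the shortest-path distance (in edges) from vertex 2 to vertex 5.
2 (path: 2 -> 7 -> 5, 2 edges)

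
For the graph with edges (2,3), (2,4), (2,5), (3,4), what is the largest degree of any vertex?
3 (attained at vertex 2)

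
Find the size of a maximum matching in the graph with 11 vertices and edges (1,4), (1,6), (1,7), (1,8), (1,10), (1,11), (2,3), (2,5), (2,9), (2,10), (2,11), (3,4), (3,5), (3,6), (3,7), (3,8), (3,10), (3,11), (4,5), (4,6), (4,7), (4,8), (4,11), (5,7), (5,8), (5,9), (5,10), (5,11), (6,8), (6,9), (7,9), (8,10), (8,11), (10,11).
5 (matching: (1,8), (3,6), (4,7), (5,9), (10,11); upper bound floor(n/2) = floor(11/2) = 5)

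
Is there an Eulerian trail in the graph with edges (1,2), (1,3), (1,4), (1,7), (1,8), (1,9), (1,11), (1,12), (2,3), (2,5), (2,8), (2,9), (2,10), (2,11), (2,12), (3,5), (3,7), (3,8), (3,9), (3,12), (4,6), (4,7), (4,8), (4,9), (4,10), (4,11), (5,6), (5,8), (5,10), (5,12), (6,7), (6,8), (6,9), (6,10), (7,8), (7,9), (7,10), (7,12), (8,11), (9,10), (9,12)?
Yes (the graph is connected and exactly 2 vertices have odd degree: {3, 4}; any Eulerian path must start and end at those)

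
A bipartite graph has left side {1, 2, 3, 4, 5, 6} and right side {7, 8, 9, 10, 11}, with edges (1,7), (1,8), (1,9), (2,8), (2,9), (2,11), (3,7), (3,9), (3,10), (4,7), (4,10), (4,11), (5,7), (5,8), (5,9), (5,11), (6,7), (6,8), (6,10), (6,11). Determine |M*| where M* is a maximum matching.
5 (matching: (1,9), (2,11), (3,10), (4,7), (5,8); upper bound min(|L|,|R|) = min(6,5) = 5)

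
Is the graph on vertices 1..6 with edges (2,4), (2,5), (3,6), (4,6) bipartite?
Yes. Partition: {1, 2, 6}, {3, 4, 5}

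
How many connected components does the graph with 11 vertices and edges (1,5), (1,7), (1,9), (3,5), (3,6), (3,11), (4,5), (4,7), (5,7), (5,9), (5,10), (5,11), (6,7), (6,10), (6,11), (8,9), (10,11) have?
2 (components: {1, 3, 4, 5, 6, 7, 8, 9, 10, 11}, {2})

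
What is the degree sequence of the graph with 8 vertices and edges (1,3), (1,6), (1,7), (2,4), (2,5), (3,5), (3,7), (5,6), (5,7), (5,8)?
[5, 3, 3, 3, 2, 2, 1, 1] (degrees: deg(1)=3, deg(2)=2, deg(3)=3, deg(4)=1, deg(5)=5, deg(6)=2, deg(7)=3, deg(8)=1)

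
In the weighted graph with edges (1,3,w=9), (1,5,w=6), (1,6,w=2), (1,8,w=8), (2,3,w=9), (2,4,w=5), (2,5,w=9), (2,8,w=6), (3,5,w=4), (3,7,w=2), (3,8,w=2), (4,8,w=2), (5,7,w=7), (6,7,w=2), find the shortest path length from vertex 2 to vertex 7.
10 (path: 2 -> 8 -> 3 -> 7; weights 6 + 2 + 2 = 10)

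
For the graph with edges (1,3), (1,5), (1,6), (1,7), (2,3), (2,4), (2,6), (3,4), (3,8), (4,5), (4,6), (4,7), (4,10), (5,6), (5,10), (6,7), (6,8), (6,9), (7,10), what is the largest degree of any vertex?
7 (attained at vertex 6)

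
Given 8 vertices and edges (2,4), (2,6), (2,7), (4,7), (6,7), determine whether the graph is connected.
No, it has 5 components: {1}, {2, 4, 6, 7}, {3}, {5}, {8}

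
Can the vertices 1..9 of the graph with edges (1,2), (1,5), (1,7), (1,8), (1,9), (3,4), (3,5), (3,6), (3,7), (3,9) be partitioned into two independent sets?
Yes. Partition: {1, 3}, {2, 4, 5, 6, 7, 8, 9}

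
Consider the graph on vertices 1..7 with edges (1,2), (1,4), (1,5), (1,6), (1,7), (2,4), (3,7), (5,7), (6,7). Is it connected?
Yes (BFS from 1 visits [1, 2, 4, 5, 6, 7, 3] — all 7 vertices reached)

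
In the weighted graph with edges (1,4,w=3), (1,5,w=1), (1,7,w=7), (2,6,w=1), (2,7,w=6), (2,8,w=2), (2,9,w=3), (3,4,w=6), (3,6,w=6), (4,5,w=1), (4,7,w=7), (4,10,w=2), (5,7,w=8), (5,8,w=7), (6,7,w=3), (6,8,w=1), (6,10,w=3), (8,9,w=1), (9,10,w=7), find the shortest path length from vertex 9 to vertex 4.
7 (path: 9 -> 8 -> 6 -> 10 -> 4; weights 1 + 1 + 3 + 2 = 7)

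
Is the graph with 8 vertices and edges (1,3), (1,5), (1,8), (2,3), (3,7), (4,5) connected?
No, it has 2 components: {1, 2, 3, 4, 5, 7, 8}, {6}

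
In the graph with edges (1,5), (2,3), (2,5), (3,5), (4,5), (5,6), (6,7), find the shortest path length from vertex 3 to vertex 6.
2 (path: 3 -> 5 -> 6, 2 edges)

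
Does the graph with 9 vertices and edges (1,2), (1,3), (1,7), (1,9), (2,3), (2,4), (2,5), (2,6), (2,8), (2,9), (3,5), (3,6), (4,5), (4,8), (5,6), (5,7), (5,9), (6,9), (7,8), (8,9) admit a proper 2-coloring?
No (odd cycle of length 3: 3 -> 1 -> 2 -> 3)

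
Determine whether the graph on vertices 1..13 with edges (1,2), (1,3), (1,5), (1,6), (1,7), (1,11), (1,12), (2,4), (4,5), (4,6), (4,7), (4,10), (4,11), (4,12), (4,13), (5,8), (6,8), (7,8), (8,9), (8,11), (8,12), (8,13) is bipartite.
Yes. Partition: {1, 4, 8}, {2, 3, 5, 6, 7, 9, 10, 11, 12, 13}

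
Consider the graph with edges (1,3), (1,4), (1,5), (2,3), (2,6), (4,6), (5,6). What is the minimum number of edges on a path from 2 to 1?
2 (path: 2 -> 3 -> 1, 2 edges)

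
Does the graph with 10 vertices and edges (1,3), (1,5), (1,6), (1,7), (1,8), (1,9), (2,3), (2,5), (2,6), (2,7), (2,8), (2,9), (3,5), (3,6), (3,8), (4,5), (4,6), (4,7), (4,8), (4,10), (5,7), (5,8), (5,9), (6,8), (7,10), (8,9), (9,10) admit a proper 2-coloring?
No (odd cycle of length 3: 3 -> 1 -> 5 -> 3)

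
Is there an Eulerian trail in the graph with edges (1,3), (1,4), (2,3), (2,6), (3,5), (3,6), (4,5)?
Yes — and in fact it has an Eulerian circuit (the graph is connected and all 6 vertices have even degree)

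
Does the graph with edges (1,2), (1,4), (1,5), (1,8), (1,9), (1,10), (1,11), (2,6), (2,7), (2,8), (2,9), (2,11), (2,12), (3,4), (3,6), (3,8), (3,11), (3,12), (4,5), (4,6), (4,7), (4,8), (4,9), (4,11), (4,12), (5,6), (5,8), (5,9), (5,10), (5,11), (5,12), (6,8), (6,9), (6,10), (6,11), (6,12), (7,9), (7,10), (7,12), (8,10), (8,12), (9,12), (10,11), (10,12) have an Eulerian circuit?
No (10 vertices have odd degree: {1, 2, 3, 4, 6, 7, 9, 10, 11, 12}; Eulerian circuit requires 0)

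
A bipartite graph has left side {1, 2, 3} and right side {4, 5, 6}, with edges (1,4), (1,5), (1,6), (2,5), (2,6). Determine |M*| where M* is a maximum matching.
2 (matching: (1,6), (2,5); upper bound min(|L|,|R|) = min(3,3) = 3)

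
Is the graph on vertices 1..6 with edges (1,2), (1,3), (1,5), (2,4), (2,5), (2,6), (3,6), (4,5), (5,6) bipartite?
No (odd cycle of length 3: 2 -> 1 -> 5 -> 2)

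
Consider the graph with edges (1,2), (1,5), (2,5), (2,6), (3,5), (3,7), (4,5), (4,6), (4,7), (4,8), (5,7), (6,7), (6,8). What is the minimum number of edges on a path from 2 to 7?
2 (path: 2 -> 5 -> 7, 2 edges)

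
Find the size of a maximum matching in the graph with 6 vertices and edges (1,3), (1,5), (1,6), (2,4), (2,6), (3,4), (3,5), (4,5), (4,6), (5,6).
3 (matching: (1,3), (2,4), (5,6); upper bound floor(n/2) = floor(6/2) = 3)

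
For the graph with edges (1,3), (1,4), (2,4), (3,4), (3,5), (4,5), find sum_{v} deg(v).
12 (handshake: sum of degrees = 2|E| = 2 x 6 = 12)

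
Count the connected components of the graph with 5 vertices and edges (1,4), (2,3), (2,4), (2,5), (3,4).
1 (components: {1, 2, 3, 4, 5})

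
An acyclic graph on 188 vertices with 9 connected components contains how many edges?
179 (Each of the 9 component trees on V_i vertices has V_i - 1 edges; summing gives V - C = 188 - 9 = 179)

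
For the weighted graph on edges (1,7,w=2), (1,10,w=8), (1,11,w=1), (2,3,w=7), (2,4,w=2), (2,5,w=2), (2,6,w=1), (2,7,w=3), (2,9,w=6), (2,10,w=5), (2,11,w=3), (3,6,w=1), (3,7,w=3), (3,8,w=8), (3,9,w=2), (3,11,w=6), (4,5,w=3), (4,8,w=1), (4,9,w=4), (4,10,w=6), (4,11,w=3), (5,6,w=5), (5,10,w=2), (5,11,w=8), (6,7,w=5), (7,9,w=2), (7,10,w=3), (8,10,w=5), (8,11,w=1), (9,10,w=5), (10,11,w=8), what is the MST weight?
15 (MST edges: (1,7,w=2), (1,11,w=1), (2,4,w=2), (2,5,w=2), (2,6,w=1), (3,6,w=1), (3,9,w=2), (4,8,w=1), (5,10,w=2), (8,11,w=1); sum of weights 2 + 1 + 2 + 2 + 1 + 1 + 2 + 1 + 2 + 1 = 15)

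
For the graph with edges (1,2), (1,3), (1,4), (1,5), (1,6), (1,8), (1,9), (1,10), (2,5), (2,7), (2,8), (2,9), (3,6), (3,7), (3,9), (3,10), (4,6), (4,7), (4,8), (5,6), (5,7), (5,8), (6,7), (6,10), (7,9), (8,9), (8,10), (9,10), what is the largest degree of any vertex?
8 (attained at vertex 1)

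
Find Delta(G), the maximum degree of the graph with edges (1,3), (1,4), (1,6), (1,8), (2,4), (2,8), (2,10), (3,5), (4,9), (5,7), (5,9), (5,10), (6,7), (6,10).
4 (attained at vertices 1, 5)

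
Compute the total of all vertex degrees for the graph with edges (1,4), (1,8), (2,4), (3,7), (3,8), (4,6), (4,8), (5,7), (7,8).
18 (handshake: sum of degrees = 2|E| = 2 x 9 = 18)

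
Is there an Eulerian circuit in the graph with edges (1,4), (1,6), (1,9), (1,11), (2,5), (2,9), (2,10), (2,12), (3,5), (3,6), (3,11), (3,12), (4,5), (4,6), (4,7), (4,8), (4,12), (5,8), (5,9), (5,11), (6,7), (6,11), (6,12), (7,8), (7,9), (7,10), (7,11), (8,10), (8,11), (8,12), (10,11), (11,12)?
Yes (the graph is connected and all 12 vertices have even degree)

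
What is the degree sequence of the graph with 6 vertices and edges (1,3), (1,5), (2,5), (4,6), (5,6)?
[3, 2, 2, 1, 1, 1] (degrees: deg(1)=2, deg(2)=1, deg(3)=1, deg(4)=1, deg(5)=3, deg(6)=2)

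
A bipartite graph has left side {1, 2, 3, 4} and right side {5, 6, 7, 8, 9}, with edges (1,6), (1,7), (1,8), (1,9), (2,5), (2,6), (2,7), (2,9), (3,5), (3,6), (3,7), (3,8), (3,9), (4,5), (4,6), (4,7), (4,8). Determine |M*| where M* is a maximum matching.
4 (matching: (1,9), (2,7), (3,8), (4,6); upper bound min(|L|,|R|) = min(4,5) = 4)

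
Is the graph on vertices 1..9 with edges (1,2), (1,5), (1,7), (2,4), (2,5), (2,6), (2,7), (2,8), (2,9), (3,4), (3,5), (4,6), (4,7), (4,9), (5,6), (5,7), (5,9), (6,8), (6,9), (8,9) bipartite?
No (odd cycle of length 3: 7 -> 1 -> 2 -> 7)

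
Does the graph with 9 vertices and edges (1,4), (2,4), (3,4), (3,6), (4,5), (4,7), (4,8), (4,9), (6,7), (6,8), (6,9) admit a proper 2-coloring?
Yes. Partition: {1, 2, 3, 5, 7, 8, 9}, {4, 6}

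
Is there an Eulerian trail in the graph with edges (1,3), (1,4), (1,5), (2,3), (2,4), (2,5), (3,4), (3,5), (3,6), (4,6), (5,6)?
No (4 vertices have odd degree: {1, 2, 3, 6}; Eulerian path requires 0 or 2)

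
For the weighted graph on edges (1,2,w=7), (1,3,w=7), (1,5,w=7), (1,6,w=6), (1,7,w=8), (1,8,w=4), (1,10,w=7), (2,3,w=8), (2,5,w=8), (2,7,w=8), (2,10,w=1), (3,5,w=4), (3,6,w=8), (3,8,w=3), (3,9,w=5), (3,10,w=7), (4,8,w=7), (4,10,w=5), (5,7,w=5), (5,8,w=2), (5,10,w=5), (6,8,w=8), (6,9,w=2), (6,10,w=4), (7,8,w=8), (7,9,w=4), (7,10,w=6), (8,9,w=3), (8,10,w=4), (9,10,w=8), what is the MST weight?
28 (MST edges: (1,8,w=4), (2,10,w=1), (3,8,w=3), (4,10,w=5), (5,8,w=2), (6,9,w=2), (6,10,w=4), (7,9,w=4), (8,9,w=3); sum of weights 4 + 1 + 3 + 5 + 2 + 2 + 4 + 4 + 3 = 28)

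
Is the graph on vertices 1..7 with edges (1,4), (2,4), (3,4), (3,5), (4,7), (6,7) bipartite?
Yes. Partition: {1, 2, 3, 7}, {4, 5, 6}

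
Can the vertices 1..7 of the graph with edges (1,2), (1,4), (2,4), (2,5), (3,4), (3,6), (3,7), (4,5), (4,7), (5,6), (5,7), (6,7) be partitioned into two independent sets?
No (odd cycle of length 3: 2 -> 1 -> 4 -> 2)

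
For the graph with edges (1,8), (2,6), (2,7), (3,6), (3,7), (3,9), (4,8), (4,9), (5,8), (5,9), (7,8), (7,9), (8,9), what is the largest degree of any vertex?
5 (attained at vertices 8, 9)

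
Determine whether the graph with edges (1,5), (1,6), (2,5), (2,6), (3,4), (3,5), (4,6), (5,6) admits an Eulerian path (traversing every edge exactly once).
Yes — and in fact it has an Eulerian circuit (the graph is connected and all 6 vertices have even degree)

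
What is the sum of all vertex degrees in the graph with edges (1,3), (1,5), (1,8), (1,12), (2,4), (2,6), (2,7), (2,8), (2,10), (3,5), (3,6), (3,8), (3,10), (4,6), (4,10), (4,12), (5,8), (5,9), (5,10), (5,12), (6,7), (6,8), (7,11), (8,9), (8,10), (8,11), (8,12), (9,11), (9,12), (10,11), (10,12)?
62 (handshake: sum of degrees = 2|E| = 2 x 31 = 62)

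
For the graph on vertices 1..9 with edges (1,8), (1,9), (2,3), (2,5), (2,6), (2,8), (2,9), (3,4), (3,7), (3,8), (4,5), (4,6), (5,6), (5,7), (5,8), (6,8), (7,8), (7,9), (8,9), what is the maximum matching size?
4 (matching: (2,6), (3,4), (5,7), (8,9); upper bound floor(n/2) = floor(9/2) = 4)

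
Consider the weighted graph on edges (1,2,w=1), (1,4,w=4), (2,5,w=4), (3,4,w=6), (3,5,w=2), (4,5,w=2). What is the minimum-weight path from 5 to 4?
2 (path: 5 -> 4; weights 2 = 2)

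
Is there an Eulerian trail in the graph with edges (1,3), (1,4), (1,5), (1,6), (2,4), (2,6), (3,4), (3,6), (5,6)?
Yes (the graph is connected and exactly 2 vertices have odd degree: {3, 4}; any Eulerian path must start and end at those)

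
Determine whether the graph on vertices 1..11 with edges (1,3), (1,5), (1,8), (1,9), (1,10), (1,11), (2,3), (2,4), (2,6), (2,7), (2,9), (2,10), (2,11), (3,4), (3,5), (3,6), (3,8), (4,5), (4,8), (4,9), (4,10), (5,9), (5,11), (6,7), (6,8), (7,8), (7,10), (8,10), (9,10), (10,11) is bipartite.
No (odd cycle of length 3: 11 -> 1 -> 10 -> 11)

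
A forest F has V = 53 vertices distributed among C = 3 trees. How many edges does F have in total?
50 (Each of the 3 component trees on V_i vertices has V_i - 1 edges; summing gives V - C = 53 - 3 = 50)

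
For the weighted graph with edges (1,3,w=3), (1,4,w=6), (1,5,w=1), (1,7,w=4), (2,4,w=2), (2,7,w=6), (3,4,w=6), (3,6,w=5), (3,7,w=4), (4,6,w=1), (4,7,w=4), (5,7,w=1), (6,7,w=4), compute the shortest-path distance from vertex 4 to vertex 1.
6 (path: 4 -> 1; weights 6 = 6)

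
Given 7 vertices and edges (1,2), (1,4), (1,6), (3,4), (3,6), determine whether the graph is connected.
No, it has 3 components: {1, 2, 3, 4, 6}, {5}, {7}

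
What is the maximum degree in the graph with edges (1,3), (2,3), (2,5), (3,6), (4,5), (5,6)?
3 (attained at vertices 3, 5)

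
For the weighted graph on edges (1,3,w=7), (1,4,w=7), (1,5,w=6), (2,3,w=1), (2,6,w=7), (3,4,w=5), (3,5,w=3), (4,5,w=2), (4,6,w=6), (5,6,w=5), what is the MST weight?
17 (MST edges: (1,5,w=6), (2,3,w=1), (3,5,w=3), (4,5,w=2), (5,6,w=5); sum of weights 6 + 1 + 3 + 2 + 5 = 17)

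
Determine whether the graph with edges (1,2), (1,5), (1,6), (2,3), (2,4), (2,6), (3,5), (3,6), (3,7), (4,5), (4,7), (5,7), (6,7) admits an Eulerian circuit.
No (2 vertices have odd degree: {1, 4}; Eulerian circuit requires 0)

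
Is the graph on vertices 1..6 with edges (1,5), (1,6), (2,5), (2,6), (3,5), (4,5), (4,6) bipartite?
Yes. Partition: {1, 2, 3, 4}, {5, 6}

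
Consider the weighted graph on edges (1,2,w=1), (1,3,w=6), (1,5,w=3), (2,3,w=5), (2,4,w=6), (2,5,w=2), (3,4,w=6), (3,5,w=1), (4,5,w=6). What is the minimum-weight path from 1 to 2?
1 (path: 1 -> 2; weights 1 = 1)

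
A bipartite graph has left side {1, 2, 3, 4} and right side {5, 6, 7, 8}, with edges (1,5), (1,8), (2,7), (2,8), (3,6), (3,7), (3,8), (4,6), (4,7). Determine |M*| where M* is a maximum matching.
4 (matching: (1,5), (2,7), (3,8), (4,6); upper bound min(|L|,|R|) = min(4,4) = 4)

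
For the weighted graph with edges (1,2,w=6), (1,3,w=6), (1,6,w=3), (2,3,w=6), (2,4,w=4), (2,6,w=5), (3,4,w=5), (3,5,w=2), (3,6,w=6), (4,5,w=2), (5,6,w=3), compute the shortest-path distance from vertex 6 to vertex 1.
3 (path: 6 -> 1; weights 3 = 3)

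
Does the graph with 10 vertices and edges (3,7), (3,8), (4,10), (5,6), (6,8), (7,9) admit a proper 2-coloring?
Yes. Partition: {1, 2, 3, 6, 9, 10}, {4, 5, 7, 8}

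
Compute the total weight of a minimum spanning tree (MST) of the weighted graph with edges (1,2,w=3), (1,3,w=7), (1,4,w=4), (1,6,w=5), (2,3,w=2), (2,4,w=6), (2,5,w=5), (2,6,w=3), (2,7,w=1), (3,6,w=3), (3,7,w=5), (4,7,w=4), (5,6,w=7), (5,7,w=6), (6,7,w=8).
18 (MST edges: (1,2,w=3), (1,4,w=4), (2,3,w=2), (2,5,w=5), (2,6,w=3), (2,7,w=1); sum of weights 3 + 4 + 2 + 5 + 3 + 1 = 18)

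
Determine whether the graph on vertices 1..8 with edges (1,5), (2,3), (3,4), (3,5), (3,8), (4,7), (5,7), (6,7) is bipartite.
Yes. Partition: {1, 3, 7}, {2, 4, 5, 6, 8}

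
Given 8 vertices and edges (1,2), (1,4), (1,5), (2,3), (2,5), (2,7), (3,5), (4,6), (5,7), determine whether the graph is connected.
No, it has 2 components: {1, 2, 3, 4, 5, 6, 7}, {8}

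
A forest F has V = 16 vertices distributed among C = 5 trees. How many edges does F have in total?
11 (Each of the 5 component trees on V_i vertices has V_i - 1 edges; summing gives V - C = 16 - 5 = 11)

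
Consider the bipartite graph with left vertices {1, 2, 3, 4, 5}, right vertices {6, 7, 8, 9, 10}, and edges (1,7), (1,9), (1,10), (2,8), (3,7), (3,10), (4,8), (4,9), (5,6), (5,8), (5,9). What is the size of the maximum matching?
5 (matching: (1,10), (2,8), (3,7), (4,9), (5,6); upper bound min(|L|,|R|) = min(5,5) = 5)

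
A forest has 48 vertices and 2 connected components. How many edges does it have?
46 (Each of the 2 component trees on V_i vertices has V_i - 1 edges; summing gives V - C = 48 - 2 = 46)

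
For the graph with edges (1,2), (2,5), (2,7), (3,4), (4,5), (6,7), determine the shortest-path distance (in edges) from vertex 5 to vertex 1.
2 (path: 5 -> 2 -> 1, 2 edges)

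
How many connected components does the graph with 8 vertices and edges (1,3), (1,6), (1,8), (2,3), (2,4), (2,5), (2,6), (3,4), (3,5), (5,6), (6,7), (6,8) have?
1 (components: {1, 2, 3, 4, 5, 6, 7, 8})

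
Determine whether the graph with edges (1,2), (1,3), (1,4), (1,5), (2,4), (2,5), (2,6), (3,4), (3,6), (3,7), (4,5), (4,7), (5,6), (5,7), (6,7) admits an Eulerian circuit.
No (2 vertices have odd degree: {4, 5}; Eulerian circuit requires 0)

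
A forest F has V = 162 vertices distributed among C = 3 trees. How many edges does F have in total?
159 (Each of the 3 component trees on V_i vertices has V_i - 1 edges; summing gives V - C = 162 - 3 = 159)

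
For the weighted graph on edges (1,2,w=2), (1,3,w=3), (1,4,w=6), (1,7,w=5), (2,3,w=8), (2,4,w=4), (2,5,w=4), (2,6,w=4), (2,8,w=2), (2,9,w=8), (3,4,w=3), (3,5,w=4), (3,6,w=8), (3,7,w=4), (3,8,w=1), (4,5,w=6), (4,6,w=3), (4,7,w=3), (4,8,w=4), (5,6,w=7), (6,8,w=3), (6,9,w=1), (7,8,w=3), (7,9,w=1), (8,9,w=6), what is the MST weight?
17 (MST edges: (1,2,w=2), (2,5,w=4), (2,8,w=2), (3,4,w=3), (3,8,w=1), (4,6,w=3), (6,9,w=1), (7,9,w=1); sum of weights 2 + 4 + 2 + 3 + 1 + 3 + 1 + 1 = 17)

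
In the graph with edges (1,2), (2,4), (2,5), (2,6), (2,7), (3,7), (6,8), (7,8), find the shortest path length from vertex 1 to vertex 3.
3 (path: 1 -> 2 -> 7 -> 3, 3 edges)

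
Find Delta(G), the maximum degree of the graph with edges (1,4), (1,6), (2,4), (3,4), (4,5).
4 (attained at vertex 4)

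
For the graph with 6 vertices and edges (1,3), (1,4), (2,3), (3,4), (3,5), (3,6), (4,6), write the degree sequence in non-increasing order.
[5, 3, 2, 2, 1, 1] (degrees: deg(1)=2, deg(2)=1, deg(3)=5, deg(4)=3, deg(5)=1, deg(6)=2)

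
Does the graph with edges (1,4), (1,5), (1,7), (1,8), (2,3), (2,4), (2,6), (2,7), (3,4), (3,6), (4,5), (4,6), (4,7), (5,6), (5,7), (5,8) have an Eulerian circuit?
No (2 vertices have odd degree: {3, 5}; Eulerian circuit requires 0)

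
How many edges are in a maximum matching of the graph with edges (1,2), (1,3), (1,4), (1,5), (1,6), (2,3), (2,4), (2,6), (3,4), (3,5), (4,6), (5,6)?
3 (matching: (1,5), (2,6), (3,4); upper bound floor(n/2) = floor(6/2) = 3)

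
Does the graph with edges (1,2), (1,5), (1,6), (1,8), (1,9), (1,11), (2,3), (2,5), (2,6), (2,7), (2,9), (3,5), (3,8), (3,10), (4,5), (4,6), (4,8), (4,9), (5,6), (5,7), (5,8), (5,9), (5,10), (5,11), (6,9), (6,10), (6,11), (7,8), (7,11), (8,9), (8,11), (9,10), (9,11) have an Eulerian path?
Yes (the graph is connected and exactly 2 vertices have odd degree: {6, 8}; any Eulerian path must start and end at those)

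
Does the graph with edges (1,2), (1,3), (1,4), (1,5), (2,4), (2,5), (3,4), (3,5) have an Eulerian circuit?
No (4 vertices have odd degree: {2, 3, 4, 5}; Eulerian circuit requires 0)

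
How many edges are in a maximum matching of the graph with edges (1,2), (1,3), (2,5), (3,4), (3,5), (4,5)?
2 (matching: (1,3), (4,5); upper bound floor(n/2) = floor(5/2) = 2)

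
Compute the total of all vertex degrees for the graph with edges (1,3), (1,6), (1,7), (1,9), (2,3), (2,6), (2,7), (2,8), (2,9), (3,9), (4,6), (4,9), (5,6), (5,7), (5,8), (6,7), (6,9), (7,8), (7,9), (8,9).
40 (handshake: sum of degrees = 2|E| = 2 x 20 = 40)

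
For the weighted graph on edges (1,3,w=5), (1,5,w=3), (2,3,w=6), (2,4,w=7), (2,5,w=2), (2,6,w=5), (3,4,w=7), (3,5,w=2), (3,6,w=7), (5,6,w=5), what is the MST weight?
19 (MST edges: (1,5,w=3), (2,4,w=7), (2,5,w=2), (2,6,w=5), (3,5,w=2); sum of weights 3 + 7 + 2 + 5 + 2 = 19)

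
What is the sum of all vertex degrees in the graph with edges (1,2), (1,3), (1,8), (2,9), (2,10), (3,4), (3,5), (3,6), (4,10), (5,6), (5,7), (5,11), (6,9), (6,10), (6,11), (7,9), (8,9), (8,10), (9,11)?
38 (handshake: sum of degrees = 2|E| = 2 x 19 = 38)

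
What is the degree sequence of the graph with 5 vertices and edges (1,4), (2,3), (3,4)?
[2, 2, 1, 1, 0] (degrees: deg(1)=1, deg(2)=1, deg(3)=2, deg(4)=2, deg(5)=0)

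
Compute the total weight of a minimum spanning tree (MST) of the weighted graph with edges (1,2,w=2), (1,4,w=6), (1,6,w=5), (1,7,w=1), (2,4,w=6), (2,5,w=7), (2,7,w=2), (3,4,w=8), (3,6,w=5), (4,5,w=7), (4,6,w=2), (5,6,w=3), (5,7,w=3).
16 (MST edges: (1,2,w=2), (1,7,w=1), (3,6,w=5), (4,6,w=2), (5,6,w=3), (5,7,w=3); sum of weights 2 + 1 + 5 + 2 + 3 + 3 = 16)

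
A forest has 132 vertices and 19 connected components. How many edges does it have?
113 (Each of the 19 component trees on V_i vertices has V_i - 1 edges; summing gives V - C = 132 - 19 = 113)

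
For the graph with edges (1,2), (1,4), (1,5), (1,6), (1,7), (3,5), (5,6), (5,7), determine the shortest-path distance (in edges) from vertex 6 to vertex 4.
2 (path: 6 -> 1 -> 4, 2 edges)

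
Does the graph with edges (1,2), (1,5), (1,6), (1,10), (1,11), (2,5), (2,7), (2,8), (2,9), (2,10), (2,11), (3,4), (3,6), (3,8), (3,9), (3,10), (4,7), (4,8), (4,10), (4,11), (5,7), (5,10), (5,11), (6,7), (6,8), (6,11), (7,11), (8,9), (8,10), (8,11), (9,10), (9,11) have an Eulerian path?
No (10 vertices have odd degree: {1, 2, 3, 4, 5, 6, 7, 8, 9, 10}; Eulerian path requires 0 or 2)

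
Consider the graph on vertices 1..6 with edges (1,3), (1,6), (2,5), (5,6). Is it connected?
No, it has 2 components: {1, 2, 3, 5, 6}, {4}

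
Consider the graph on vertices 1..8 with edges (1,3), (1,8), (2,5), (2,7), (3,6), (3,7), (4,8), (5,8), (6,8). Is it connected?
Yes (BFS from 1 visits [1, 3, 8, 6, 7, 4, 5, 2] — all 8 vertices reached)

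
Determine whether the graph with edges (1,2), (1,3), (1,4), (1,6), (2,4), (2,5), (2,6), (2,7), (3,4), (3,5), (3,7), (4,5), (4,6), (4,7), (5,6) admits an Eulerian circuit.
No (2 vertices have odd degree: {2, 7}; Eulerian circuit requires 0)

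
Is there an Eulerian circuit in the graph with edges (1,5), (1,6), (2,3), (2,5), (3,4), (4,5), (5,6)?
Yes (the graph is connected and all 6 vertices have even degree)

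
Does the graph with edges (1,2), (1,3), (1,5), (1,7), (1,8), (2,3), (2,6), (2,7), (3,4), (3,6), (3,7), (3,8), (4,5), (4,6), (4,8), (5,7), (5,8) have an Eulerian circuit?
No (2 vertices have odd degree: {1, 6}; Eulerian circuit requires 0)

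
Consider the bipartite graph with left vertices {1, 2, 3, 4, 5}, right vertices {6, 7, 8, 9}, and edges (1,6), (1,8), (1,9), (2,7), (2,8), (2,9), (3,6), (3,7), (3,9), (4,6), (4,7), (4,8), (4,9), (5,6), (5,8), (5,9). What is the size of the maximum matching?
4 (matching: (1,9), (2,8), (3,7), (4,6); upper bound min(|L|,|R|) = min(5,4) = 4)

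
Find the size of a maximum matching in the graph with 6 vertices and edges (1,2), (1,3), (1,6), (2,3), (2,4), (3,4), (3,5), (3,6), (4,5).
3 (matching: (1,2), (3,6), (4,5); upper bound floor(n/2) = floor(6/2) = 3)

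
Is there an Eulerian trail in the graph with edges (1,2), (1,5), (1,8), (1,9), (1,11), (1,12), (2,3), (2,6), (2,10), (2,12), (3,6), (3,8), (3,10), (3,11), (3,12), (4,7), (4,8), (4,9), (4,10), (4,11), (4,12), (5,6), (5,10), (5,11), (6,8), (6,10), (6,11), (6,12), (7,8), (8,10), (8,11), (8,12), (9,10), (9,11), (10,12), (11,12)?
Yes (the graph is connected and exactly 2 vertices have odd degree: {2, 6}; any Eulerian path must start and end at those)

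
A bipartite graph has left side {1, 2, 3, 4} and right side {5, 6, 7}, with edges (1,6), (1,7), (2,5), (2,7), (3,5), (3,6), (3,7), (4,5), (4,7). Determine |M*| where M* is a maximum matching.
3 (matching: (1,7), (2,5), (3,6); upper bound min(|L|,|R|) = min(4,3) = 3)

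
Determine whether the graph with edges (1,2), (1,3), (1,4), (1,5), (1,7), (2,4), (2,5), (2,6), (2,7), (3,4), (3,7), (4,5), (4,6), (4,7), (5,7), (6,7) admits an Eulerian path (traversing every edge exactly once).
No (4 vertices have odd degree: {1, 2, 3, 6}; Eulerian path requires 0 or 2)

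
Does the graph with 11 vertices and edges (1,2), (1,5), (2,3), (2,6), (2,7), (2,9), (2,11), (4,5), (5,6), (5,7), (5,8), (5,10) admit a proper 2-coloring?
Yes. Partition: {1, 3, 4, 6, 7, 8, 9, 10, 11}, {2, 5}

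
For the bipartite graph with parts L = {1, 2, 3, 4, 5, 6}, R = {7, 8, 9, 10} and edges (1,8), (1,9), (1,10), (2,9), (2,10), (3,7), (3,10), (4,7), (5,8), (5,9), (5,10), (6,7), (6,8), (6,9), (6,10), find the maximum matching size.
4 (matching: (1,10), (2,9), (3,7), (5,8); upper bound min(|L|,|R|) = min(6,4) = 4)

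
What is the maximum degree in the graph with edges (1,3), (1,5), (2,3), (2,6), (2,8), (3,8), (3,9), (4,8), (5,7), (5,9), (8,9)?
4 (attained at vertices 3, 8)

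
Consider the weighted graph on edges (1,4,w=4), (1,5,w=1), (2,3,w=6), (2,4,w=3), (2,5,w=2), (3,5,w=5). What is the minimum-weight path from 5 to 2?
2 (path: 5 -> 2; weights 2 = 2)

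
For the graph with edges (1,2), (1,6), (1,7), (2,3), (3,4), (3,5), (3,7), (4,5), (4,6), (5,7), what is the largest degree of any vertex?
4 (attained at vertex 3)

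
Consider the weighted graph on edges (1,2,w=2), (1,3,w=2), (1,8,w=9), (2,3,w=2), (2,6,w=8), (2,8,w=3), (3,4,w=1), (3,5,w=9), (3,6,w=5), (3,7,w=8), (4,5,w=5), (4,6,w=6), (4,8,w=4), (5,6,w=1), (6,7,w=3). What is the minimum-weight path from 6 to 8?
10 (path: 6 -> 4 -> 8; weights 6 + 4 = 10)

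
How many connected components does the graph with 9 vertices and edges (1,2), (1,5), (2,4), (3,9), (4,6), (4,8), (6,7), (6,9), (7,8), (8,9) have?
1 (components: {1, 2, 3, 4, 5, 6, 7, 8, 9})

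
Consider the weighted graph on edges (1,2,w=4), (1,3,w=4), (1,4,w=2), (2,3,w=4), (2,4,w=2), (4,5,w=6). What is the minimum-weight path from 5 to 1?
8 (path: 5 -> 4 -> 1; weights 6 + 2 = 8)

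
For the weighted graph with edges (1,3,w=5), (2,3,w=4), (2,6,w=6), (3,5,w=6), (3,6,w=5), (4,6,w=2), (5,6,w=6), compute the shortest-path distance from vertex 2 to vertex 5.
10 (path: 2 -> 3 -> 5; weights 4 + 6 = 10)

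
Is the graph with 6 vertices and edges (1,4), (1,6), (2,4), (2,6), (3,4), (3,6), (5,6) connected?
Yes (BFS from 1 visits [1, 4, 6, 2, 3, 5] — all 6 vertices reached)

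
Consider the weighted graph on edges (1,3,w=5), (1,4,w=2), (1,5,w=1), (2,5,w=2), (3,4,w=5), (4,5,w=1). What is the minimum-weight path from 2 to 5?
2 (path: 2 -> 5; weights 2 = 2)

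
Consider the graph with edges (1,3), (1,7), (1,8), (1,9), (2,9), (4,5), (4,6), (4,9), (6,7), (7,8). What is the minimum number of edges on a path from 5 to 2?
3 (path: 5 -> 4 -> 9 -> 2, 3 edges)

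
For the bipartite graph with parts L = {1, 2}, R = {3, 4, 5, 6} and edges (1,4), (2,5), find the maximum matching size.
2 (matching: (1,4), (2,5); upper bound min(|L|,|R|) = min(2,4) = 2)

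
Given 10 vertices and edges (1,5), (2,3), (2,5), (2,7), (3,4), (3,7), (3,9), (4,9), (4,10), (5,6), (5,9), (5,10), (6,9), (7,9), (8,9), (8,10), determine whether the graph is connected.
Yes (BFS from 1 visits [1, 5, 2, 6, 9, 10, 3, 7, 4, 8] — all 10 vertices reached)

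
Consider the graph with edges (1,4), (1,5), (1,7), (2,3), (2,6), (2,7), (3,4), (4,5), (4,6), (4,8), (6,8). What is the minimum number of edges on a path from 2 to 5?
3 (path: 2 -> 6 -> 4 -> 5, 3 edges)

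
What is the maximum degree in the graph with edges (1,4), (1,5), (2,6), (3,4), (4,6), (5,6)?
3 (attained at vertices 4, 6)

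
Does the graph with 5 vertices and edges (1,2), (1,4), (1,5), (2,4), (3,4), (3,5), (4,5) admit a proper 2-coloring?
No (odd cycle of length 3: 4 -> 1 -> 5 -> 4)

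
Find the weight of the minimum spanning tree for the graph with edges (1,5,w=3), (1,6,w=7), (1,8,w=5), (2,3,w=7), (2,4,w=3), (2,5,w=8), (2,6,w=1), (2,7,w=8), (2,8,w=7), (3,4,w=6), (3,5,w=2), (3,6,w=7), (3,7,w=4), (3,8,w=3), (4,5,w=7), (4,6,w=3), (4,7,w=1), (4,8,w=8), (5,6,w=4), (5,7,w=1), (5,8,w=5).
14 (MST edges: (1,5,w=3), (2,4,w=3), (2,6,w=1), (3,5,w=2), (3,8,w=3), (4,7,w=1), (5,7,w=1); sum of weights 3 + 3 + 1 + 2 + 3 + 1 + 1 = 14)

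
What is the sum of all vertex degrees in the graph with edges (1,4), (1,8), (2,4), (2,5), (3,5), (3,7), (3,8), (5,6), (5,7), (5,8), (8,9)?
22 (handshake: sum of degrees = 2|E| = 2 x 11 = 22)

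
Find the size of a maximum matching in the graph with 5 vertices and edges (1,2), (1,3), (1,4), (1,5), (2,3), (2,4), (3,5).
2 (matching: (2,4), (3,5); upper bound floor(n/2) = floor(5/2) = 2)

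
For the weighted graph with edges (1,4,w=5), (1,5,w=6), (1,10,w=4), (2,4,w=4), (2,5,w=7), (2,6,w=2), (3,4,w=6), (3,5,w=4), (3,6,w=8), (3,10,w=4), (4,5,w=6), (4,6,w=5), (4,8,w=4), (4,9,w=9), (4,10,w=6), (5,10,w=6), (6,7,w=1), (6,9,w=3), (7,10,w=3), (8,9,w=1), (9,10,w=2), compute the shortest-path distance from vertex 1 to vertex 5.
6 (path: 1 -> 5; weights 6 = 6)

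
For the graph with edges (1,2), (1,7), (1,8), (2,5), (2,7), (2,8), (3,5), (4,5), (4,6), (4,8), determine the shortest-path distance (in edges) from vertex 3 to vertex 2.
2 (path: 3 -> 5 -> 2, 2 edges)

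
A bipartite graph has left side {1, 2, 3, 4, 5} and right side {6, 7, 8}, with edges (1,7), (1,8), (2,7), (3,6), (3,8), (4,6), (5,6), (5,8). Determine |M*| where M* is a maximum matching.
3 (matching: (1,8), (2,7), (3,6); upper bound min(|L|,|R|) = min(5,3) = 3)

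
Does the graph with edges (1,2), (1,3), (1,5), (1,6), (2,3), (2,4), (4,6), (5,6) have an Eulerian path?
Yes (the graph is connected and exactly 2 vertices have odd degree: {2, 6}; any Eulerian path must start and end at those)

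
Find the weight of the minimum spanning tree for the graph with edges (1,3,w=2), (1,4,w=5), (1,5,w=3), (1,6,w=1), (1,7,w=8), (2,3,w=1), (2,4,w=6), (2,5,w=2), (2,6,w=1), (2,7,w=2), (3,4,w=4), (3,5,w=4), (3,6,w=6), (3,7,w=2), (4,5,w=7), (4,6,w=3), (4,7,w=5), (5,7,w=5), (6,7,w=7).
10 (MST edges: (1,6,w=1), (2,3,w=1), (2,5,w=2), (2,6,w=1), (2,7,w=2), (4,6,w=3); sum of weights 1 + 1 + 2 + 1 + 2 + 3 = 10)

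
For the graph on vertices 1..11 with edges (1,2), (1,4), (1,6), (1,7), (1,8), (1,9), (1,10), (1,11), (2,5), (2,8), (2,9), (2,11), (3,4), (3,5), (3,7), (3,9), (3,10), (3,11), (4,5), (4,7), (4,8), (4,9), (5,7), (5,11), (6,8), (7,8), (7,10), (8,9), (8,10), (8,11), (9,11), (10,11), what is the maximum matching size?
5 (matching: (1,11), (2,8), (3,10), (4,9), (5,7); upper bound floor(n/2) = floor(11/2) = 5)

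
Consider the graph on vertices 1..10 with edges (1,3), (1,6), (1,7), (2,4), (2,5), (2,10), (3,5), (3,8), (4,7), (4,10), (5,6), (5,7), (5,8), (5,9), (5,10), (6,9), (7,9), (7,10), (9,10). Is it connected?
Yes (BFS from 1 visits [1, 3, 6, 7, 5, 8, 9, 4, 10, 2] — all 10 vertices reached)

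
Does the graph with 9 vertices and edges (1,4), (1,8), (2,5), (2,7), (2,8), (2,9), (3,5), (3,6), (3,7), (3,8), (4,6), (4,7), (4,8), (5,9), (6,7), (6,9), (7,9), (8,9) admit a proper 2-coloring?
No (odd cycle of length 3: 4 -> 1 -> 8 -> 4)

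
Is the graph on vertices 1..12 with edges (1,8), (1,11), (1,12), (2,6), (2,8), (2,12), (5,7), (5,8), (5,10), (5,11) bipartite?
Yes. Partition: {1, 2, 3, 4, 5, 9}, {6, 7, 8, 10, 11, 12}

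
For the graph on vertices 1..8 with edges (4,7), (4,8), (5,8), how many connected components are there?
5 (components: {1}, {2}, {3}, {4, 5, 7, 8}, {6})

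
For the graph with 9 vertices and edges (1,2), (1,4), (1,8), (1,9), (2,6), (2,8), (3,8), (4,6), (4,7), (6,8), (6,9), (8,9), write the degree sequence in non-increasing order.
[5, 4, 4, 3, 3, 3, 1, 1, 0] (degrees: deg(1)=4, deg(2)=3, deg(3)=1, deg(4)=3, deg(5)=0, deg(6)=4, deg(7)=1, deg(8)=5, deg(9)=3)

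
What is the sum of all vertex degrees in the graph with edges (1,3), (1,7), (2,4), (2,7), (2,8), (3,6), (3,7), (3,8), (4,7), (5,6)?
20 (handshake: sum of degrees = 2|E| = 2 x 10 = 20)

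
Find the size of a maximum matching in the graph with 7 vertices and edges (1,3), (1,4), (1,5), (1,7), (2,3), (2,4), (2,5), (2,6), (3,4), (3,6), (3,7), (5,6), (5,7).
3 (matching: (1,7), (2,5), (3,6); upper bound floor(n/2) = floor(7/2) = 3)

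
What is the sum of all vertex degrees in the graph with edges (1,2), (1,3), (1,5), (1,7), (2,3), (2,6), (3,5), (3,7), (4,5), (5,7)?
20 (handshake: sum of degrees = 2|E| = 2 x 10 = 20)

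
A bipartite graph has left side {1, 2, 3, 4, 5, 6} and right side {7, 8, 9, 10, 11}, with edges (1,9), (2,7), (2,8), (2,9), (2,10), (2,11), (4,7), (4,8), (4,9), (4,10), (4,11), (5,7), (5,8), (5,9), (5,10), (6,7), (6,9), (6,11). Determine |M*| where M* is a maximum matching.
5 (matching: (1,9), (2,11), (4,10), (5,8), (6,7); upper bound min(|L|,|R|) = min(6,5) = 5)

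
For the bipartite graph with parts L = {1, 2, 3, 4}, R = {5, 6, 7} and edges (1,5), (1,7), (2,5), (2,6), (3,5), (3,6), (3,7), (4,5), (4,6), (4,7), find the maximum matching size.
3 (matching: (1,7), (2,6), (3,5); upper bound min(|L|,|R|) = min(4,3) = 3)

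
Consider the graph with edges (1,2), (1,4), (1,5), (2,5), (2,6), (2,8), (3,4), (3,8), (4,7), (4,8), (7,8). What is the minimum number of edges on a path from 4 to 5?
2 (path: 4 -> 1 -> 5, 2 edges)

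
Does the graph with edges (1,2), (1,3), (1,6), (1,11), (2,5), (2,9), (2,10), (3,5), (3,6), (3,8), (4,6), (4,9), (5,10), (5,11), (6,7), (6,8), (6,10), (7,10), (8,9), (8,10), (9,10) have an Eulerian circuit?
Yes (the graph is connected and all 11 vertices have even degree)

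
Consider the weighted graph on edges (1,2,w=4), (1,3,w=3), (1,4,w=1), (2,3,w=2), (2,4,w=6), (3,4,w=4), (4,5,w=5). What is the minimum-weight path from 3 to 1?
3 (path: 3 -> 1; weights 3 = 3)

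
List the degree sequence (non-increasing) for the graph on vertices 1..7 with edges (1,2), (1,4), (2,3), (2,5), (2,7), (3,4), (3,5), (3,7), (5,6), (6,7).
[4, 4, 3, 3, 2, 2, 2] (degrees: deg(1)=2, deg(2)=4, deg(3)=4, deg(4)=2, deg(5)=3, deg(6)=2, deg(7)=3)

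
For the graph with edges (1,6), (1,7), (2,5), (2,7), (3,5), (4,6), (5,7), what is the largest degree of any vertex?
3 (attained at vertices 5, 7)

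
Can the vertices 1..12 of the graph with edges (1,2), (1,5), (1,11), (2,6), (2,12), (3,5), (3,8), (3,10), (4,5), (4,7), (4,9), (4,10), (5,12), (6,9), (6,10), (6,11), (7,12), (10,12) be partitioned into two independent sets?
Yes. Partition: {1, 3, 4, 6, 12}, {2, 5, 7, 8, 9, 10, 11}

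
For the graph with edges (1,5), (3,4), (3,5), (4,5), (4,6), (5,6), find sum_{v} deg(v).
12 (handshake: sum of degrees = 2|E| = 2 x 6 = 12)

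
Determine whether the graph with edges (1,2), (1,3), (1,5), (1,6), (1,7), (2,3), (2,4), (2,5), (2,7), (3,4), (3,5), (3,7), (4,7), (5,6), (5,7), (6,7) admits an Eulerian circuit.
No (6 vertices have odd degree: {1, 2, 3, 4, 5, 6}; Eulerian circuit requires 0)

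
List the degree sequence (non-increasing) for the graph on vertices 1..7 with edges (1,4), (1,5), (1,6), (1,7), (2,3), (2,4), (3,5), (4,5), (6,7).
[4, 3, 3, 2, 2, 2, 2] (degrees: deg(1)=4, deg(2)=2, deg(3)=2, deg(4)=3, deg(5)=3, deg(6)=2, deg(7)=2)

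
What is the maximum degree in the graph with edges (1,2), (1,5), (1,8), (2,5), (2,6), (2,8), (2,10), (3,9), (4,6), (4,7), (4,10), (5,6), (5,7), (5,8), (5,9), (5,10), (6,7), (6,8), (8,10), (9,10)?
7 (attained at vertex 5)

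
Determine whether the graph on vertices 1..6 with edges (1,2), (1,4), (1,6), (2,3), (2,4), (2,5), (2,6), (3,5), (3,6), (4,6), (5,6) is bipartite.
No (odd cycle of length 3: 6 -> 1 -> 2 -> 6)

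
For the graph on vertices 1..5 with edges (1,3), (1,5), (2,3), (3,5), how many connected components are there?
2 (components: {1, 2, 3, 5}, {4})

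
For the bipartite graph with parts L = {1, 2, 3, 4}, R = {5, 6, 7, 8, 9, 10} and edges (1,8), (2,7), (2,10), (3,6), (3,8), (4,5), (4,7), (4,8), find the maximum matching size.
4 (matching: (1,8), (2,10), (3,6), (4,7); upper bound min(|L|,|R|) = min(4,6) = 4)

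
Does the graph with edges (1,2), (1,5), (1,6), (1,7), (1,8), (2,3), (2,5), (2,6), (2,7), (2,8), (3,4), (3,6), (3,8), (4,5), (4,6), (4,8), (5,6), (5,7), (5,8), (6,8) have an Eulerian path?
Yes (the graph is connected and exactly 2 vertices have odd degree: {1, 7}; any Eulerian path must start and end at those)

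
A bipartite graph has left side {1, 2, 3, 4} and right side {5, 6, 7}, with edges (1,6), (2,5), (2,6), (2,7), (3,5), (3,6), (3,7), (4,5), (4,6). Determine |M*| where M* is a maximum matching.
3 (matching: (1,6), (2,7), (3,5); upper bound min(|L|,|R|) = min(4,3) = 3)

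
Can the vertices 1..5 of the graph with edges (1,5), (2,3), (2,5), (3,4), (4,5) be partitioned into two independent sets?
Yes. Partition: {1, 2, 4}, {3, 5}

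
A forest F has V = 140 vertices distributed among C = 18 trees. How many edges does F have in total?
122 (Each of the 18 component trees on V_i vertices has V_i - 1 edges; summing gives V - C = 140 - 18 = 122)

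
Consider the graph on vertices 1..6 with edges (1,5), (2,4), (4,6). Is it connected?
No, it has 3 components: {1, 5}, {2, 4, 6}, {3}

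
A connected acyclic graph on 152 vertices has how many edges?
151 (A tree on V vertices has V - 1 edges, so 152 - 1 = 151)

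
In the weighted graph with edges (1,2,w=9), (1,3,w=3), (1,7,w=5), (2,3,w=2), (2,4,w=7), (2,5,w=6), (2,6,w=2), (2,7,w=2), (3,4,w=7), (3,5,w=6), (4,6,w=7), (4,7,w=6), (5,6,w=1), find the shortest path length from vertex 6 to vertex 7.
4 (path: 6 -> 2 -> 7; weights 2 + 2 = 4)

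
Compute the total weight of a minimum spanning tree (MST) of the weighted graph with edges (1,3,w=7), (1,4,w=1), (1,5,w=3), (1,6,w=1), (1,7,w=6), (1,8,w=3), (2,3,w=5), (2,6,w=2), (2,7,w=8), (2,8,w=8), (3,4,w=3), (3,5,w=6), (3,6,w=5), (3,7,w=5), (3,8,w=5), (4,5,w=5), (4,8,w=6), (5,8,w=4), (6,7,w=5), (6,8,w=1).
16 (MST edges: (1,4,w=1), (1,5,w=3), (1,6,w=1), (2,6,w=2), (3,4,w=3), (3,7,w=5), (6,8,w=1); sum of weights 1 + 3 + 1 + 2 + 3 + 5 + 1 = 16)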